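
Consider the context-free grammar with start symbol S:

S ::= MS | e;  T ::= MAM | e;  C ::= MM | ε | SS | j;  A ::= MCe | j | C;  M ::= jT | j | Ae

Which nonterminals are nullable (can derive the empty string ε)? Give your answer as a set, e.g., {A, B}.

Directly nullable (have an ε-rule): {C}.
A is nullable via A -> C (every symbol on the right is already known nullable).
Not nullable: M, S, T — each has a terminal in every rule's right-hand side or depends on a non-nullable symbol.

{A, C}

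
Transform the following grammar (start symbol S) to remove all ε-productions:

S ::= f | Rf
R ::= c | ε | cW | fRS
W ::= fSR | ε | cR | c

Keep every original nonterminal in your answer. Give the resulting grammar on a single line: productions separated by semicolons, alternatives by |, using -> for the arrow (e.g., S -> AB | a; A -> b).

Nullable set: {R, W}.
S -> Rf: R nullable, giving Rf | f.
Drop R -> ε.
R -> cW: W nullable, giving c | cW.
R -> fRS: R nullable, giving fRS | fS.
Drop W -> ε.
W -> cR: R nullable, giving c | cR.
W -> fSR: R nullable, giving fS | fSR.
Unchanged (no nullable symbols): S -> f; R -> c; W -> c.

S -> f | Rf; R -> c | cW | fS | fRS; W -> c | cR | fS | fSR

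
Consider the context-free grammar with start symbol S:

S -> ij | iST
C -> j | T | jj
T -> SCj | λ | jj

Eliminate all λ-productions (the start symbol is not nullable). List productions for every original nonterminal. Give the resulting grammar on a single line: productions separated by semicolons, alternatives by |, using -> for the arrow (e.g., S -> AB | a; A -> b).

S -> iS | ij | iST; C -> T | j | jj; T -> Sj | jj | SCj

Nullable set: {C, T}.
S -> iST: T nullable, giving iS | iST.
C -> T: T nullable, giving T.
Drop T -> λ.
T -> SCj: C nullable, giving SCj | Sj.
Unchanged (no nullable symbols): S -> ij; C -> j; C -> jj; T -> jj.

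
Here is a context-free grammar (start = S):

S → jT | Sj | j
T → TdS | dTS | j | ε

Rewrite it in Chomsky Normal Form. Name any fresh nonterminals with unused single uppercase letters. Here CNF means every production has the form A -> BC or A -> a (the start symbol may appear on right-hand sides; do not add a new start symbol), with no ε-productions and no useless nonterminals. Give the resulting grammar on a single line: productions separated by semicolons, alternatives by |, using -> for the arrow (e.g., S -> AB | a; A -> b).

S -> j | AT | SA; A -> j; B -> d; C -> TS; D -> BS; T -> j | BC | BS | TD

Nullable: {T}; after ε-elimination: S -> j | Sj | jT; T -> j | dS | TdS | dTS.
No unit productions to eliminate.
TERM: introduce B -> d, A -> j and substitute in every rule of length ≥2.
BIN: T -> BTS becomes T -> BC, C -> TS; T -> TBS becomes T -> TD, D -> BS.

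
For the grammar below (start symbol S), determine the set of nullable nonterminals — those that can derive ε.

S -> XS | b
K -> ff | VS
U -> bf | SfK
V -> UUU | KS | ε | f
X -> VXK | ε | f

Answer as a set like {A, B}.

Directly nullable (have an ε-rule): {V, X}.
Not nullable: K, S, U — each has a terminal in every rule's right-hand side or depends on a non-nullable symbol.

{V, X}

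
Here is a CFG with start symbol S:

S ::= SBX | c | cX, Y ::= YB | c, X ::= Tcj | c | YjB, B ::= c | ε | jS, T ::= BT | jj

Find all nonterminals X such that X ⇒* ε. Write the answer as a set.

Directly nullable (have an ε-rule): {B}.
Not nullable: S, T, X, Y — each has a terminal in every rule's right-hand side or depends on a non-nullable symbol.

{B}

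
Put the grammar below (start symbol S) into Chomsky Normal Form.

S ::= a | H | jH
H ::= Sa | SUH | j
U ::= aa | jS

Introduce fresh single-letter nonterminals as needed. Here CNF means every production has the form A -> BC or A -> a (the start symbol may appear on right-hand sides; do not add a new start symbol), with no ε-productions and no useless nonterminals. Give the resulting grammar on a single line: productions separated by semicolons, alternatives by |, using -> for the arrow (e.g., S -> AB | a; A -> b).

No ε-productions.
After unit-elimination: S -> a | j | Sa | jH | SUH; H -> j | Sa | SUH; U -> aa | jS.
TERM: introduce A -> a, B -> j and substitute in every rule of length ≥2.
BIN: H -> SUH becomes H -> SC, C -> UH; S -> SUH becomes S -> SD, D -> UH.

S -> a | j | BH | SA | SD; A -> a; B -> j; C -> UH; D -> UH; H -> j | SA | SC; U -> AA | BS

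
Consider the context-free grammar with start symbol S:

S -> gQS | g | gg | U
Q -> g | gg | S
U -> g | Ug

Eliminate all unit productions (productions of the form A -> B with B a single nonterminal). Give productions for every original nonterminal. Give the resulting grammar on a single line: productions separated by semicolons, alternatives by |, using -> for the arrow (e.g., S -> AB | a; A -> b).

Unit productions: Q->S, S->U.
Unit pairs (A ⇒* B via units): (Q,S), (Q,U), (S,U).
S: inherits non-unit rules of {S, U} → Ug | g | gQS | gg.
Q: inherits non-unit rules of {Q, S, U} → Ug | g | gQS | gg.
U: inherits non-unit rules of {U} → Ug | g.

S -> g | Ug | gg | gQS; Q -> g | Ug | gg | gQS; U -> g | Ug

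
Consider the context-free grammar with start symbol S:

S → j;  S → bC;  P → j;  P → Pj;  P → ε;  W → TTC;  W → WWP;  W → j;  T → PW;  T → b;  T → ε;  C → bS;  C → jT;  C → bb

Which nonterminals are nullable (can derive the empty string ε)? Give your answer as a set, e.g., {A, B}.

Directly nullable (have an ε-rule): {P, T}.
Not nullable: C, S, W — each has a terminal in every rule's right-hand side or depends on a non-nullable symbol.

{P, T}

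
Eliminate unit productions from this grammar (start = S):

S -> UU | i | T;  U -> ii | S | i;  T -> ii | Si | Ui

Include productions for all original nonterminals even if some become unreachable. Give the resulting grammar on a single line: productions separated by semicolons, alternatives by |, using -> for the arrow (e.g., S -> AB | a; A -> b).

S -> i | Si | UU | Ui | ii; T -> Si | Ui | ii; U -> i | Si | UU | Ui | ii

Unit productions: S->T, U->S.
Unit pairs (A ⇒* B via units): (S,T), (U,S), (U,T).
S: inherits non-unit rules of {S, T} → Si | UU | Ui | i | ii.
T: inherits non-unit rules of {T} → Si | Ui | ii.
U: inherits non-unit rules of {S, T, U} → Si | UU | Ui | i | ii.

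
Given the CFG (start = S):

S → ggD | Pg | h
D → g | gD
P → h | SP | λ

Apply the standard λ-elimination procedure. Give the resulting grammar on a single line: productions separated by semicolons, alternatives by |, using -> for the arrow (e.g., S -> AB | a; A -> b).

Nullable set: {P}.
S -> Pg: P nullable, giving Pg | g.
Drop P -> λ.
P -> SP: P nullable, giving S | SP.
Unchanged (no nullable symbols): S -> ggD; S -> h; D -> g; D -> gD; P -> h.

S -> g | h | Pg | ggD; D -> g | gD; P -> S | h | SP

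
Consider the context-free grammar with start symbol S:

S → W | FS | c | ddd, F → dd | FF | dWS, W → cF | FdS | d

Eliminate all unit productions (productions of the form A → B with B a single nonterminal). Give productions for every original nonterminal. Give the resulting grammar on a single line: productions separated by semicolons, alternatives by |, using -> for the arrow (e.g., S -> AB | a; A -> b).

Unit productions: S->W.
Unit pairs (A ⇒* B via units): (S,W).
S: inherits non-unit rules of {S, W} → FS | FdS | c | cF | d | ddd.
F: inherits non-unit rules of {F} → FF | dWS | dd.
W: inherits non-unit rules of {W} → FdS | cF | d.

S -> c | d | FS | cF | FdS | ddd; F -> FF | dd | dWS; W -> d | cF | FdS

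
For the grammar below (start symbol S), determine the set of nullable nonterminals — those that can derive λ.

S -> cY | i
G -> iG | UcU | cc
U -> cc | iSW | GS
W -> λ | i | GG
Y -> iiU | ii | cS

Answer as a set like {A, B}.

Directly nullable (have an ε-rule): {W}.
Not nullable: G, S, U, Y — each has a terminal in every rule's right-hand side or depends on a non-nullable symbol.

{W}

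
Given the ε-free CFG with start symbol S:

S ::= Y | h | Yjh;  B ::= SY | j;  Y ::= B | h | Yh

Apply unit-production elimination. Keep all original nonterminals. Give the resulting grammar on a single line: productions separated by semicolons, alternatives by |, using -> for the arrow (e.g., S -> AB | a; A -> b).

S -> h | j | SY | Yh | Yjh; B -> j | SY; Y -> h | j | SY | Yh

Unit productions: S->Y, Y->B.
Unit pairs (A ⇒* B via units): (S,B), (S,Y), (Y,B).
S: inherits non-unit rules of {B, S, Y} → SY | Yh | Yjh | h | j.
B: inherits non-unit rules of {B} → SY | j.
Y: inherits non-unit rules of {B, Y} → SY | Yh | h | j.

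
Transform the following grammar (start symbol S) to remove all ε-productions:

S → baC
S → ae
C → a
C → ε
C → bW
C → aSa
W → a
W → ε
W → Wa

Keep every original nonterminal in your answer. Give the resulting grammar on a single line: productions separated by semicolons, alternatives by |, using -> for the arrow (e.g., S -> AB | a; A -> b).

S -> ae | ba | baC; C -> a | b | bW | aSa; W -> a | Wa

Nullable set: {C, W}.
S -> baC: C nullable, giving ba | baC.
Drop C -> ε.
C -> bW: W nullable, giving b | bW.
Drop W -> ε.
W -> Wa: W nullable, giving Wa | a.
Unchanged (no nullable symbols): S -> ae; C -> a; C -> aSa; W -> a.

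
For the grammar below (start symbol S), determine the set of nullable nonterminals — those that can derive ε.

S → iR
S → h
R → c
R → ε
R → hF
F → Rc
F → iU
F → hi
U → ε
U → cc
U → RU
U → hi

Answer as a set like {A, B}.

Directly nullable (have an ε-rule): {R, U}.
Not nullable: F, S — each has a terminal in every rule's right-hand side or depends on a non-nullable symbol.

{R, U}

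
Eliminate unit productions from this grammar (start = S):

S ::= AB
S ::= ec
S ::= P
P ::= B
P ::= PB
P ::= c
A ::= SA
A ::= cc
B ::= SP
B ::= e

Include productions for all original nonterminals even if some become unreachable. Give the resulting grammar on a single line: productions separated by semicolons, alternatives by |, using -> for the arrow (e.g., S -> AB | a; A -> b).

Unit productions: P->B, S->P.
Unit pairs (A ⇒* B via units): (P,B), (S,B), (S,P).
S: inherits non-unit rules of {B, P, S} → AB | PB | SP | c | e | ec.
A: inherits non-unit rules of {A} → SA | cc.
B: inherits non-unit rules of {B} → SP | e.
P: inherits non-unit rules of {B, P} → PB | SP | c | e.

S -> c | e | AB | PB | SP | ec; A -> SA | cc; B -> e | SP; P -> c | e | PB | SP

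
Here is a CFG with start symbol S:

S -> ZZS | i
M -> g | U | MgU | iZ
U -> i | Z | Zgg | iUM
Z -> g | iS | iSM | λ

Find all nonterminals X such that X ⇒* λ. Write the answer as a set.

{M, U, Z}

Directly nullable (have an ε-rule): {Z}.
U is nullable via U -> Z (every symbol on the right is already known nullable).
M is nullable via M -> U (every symbol on the right is already known nullable).
Not nullable: S — each has a terminal in every rule's right-hand side or depends on a non-nullable symbol.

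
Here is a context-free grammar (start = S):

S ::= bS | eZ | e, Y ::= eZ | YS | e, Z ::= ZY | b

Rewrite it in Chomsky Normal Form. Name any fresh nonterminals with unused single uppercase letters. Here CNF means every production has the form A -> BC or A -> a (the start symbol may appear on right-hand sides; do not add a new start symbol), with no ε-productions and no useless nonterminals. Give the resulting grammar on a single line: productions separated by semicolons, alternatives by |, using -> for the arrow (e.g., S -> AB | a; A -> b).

No ε-productions.
No unit productions to eliminate.
TERM: introduce A -> b, B -> e and substitute in every rule of length ≥2.

S -> e | AS | BZ; A -> b; B -> e; Y -> e | BZ | YS; Z -> b | ZY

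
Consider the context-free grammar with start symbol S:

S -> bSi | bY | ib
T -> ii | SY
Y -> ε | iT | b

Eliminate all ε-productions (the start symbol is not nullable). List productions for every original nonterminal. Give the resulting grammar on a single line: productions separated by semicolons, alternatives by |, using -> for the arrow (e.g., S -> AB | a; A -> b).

Nullable set: {Y}.
S -> bY: Y nullable, giving b | bY.
T -> SY: Y nullable, giving S | SY.
Drop Y -> ε.
Unchanged (no nullable symbols): S -> bSi; S -> ib; T -> ii; Y -> b; Y -> iT.

S -> b | bY | ib | bSi; T -> S | SY | ii; Y -> b | iT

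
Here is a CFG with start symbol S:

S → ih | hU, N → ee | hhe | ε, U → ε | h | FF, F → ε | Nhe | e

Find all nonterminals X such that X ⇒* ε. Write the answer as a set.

Directly nullable (have an ε-rule): {F, N, U}.
Not nullable: S — each has a terminal in every rule's right-hand side or depends on a non-nullable symbol.

{F, N, U}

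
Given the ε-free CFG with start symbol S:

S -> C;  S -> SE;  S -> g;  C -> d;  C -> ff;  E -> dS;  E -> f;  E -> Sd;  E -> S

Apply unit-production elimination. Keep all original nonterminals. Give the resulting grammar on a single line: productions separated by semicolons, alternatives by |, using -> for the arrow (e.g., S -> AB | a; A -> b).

Unit productions: E->S, S->C.
Unit pairs (A ⇒* B via units): (E,C), (E,S), (S,C).
S: inherits non-unit rules of {C, S} → SE | d | ff | g.
C: inherits non-unit rules of {C} → d | ff.
E: inherits non-unit rules of {C, E, S} → SE | Sd | d | dS | f | ff | g.

S -> d | g | SE | ff; C -> d | ff; E -> d | f | g | SE | Sd | dS | ff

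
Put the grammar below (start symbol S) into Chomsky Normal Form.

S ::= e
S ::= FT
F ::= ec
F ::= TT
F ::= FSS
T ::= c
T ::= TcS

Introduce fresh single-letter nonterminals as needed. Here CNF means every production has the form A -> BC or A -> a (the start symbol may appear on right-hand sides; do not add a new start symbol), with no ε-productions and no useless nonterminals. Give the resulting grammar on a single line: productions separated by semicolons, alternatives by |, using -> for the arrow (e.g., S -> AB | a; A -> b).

No ε-productions.
No unit productions to eliminate.
TERM: introduce B -> c, A -> e and substitute in every rule of length ≥2.
BIN: F -> FSS becomes F -> FC, C -> SS; T -> TBS becomes T -> TD, D -> BS.

S -> e | FT; A -> e; B -> c; C -> SS; D -> BS; F -> AB | FC | TT; T -> c | TD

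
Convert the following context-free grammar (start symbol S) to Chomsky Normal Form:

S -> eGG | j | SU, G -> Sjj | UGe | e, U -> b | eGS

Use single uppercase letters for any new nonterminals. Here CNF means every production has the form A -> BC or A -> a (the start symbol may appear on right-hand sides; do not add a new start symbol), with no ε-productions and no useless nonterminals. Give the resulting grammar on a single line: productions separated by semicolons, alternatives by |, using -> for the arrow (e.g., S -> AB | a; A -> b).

No ε-productions.
No unit productions to eliminate.
TERM: introduce B -> e, A -> j and substitute in every rule of length ≥2.
BIN: G -> SAA becomes G -> SC, C -> AA; G -> UGB becomes G -> UD, D -> GB; S -> BGG becomes S -> BE, E -> GG; U -> BGS becomes U -> BF, F -> GS.

S -> j | BE | SU; A -> j; B -> e; C -> AA; D -> GB; E -> GG; F -> GS; G -> e | SC | UD; U -> b | BF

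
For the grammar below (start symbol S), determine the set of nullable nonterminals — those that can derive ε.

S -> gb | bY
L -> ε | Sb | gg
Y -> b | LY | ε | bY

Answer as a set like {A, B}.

{L, Y}

Directly nullable (have an ε-rule): {L, Y}.
Not nullable: S — each has a terminal in every rule's right-hand side or depends on a non-nullable symbol.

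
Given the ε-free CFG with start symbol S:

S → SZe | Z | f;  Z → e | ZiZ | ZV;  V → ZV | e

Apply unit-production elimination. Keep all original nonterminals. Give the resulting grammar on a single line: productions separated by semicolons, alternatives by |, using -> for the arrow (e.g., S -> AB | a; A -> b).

Unit productions: S->Z.
Unit pairs (A ⇒* B via units): (S,Z).
S: inherits non-unit rules of {S, Z} → SZe | ZV | ZiZ | e | f.
V: inherits non-unit rules of {V} → ZV | e.
Z: inherits non-unit rules of {Z} → ZV | ZiZ | e.

S -> e | f | ZV | SZe | ZiZ; V -> e | ZV; Z -> e | ZV | ZiZ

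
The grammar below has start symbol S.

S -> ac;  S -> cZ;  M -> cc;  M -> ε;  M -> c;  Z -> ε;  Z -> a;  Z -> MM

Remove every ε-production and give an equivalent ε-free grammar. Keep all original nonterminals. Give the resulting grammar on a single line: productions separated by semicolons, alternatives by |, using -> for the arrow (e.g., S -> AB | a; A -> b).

Nullable set: {M, Z}.
S -> cZ: Z nullable, giving c | cZ.
Drop M -> ε.
Drop Z -> ε.
Z -> MM: M, M nullable, giving M | MM.
Unchanged (no nullable symbols): S -> ac; M -> c; M -> cc; Z -> a.

S -> c | ac | cZ; M -> c | cc; Z -> M | a | MM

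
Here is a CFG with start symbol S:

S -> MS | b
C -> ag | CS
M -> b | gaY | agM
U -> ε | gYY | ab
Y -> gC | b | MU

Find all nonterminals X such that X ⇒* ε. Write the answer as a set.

{U}

Directly nullable (have an ε-rule): {U}.
Not nullable: C, M, S, Y — each has a terminal in every rule's right-hand side or depends on a non-nullable symbol.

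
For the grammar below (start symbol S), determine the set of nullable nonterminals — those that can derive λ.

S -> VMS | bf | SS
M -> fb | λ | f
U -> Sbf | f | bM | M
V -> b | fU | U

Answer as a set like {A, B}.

{M, U, V}

Directly nullable (have an ε-rule): {M}.
U is nullable via U -> M (every symbol on the right is already known nullable).
V is nullable via V -> U (every symbol on the right is already known nullable).
Not nullable: S — each has a terminal in every rule's right-hand side or depends on a non-nullable symbol.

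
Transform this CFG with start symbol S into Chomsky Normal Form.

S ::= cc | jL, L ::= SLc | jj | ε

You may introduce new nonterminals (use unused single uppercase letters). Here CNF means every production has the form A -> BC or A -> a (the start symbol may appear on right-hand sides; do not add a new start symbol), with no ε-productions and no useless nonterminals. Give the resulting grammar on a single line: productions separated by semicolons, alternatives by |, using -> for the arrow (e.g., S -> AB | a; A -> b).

S -> j | AA | BL; A -> c; B -> j; C -> LA; L -> BB | SA | SC

Nullable: {L}; after ε-elimination: S -> j | cc | jL; L -> Sc | jj | SLc.
No unit productions to eliminate.
TERM: introduce A -> c, B -> j and substitute in every rule of length ≥2.
BIN: L -> SLA becomes L -> SC, C -> LA.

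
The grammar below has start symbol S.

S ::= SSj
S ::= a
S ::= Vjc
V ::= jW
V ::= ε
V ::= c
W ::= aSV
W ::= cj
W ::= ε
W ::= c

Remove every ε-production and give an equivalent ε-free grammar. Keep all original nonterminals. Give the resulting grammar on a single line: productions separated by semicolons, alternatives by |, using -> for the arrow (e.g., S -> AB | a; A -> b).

S -> a | jc | SSj | Vjc; V -> c | j | jW; W -> c | aS | cj | aSV

Nullable set: {V, W}.
S -> Vjc: V nullable, giving Vjc | jc.
Drop V -> ε.
V -> jW: W nullable, giving j | jW.
Drop W -> ε.
W -> aSV: V nullable, giving aS | aSV.
Unchanged (no nullable symbols): S -> SSj; S -> a; V -> c; W -> c; W -> cj.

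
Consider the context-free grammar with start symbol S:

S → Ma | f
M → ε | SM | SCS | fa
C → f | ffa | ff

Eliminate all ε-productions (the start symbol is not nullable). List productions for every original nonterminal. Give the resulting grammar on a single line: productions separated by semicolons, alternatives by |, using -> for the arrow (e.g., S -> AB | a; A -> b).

S -> a | f | Ma; C -> f | ff | ffa; M -> S | SM | fa | SCS

Nullable set: {M}.
S -> Ma: M nullable, giving Ma | a.
Drop M -> ε.
M -> SM: M nullable, giving S | SM.
Unchanged (no nullable symbols): S -> f; C -> f; C -> ff; C -> ffa; M -> SCS; M -> fa.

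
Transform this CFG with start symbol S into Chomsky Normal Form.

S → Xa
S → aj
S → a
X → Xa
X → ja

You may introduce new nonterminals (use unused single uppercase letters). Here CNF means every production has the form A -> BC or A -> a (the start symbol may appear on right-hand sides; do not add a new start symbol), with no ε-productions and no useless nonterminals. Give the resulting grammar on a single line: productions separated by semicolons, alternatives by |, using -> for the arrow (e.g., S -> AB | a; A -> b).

S -> a | AB | XA; A -> a; B -> j; X -> BA | XA

No ε-productions.
No unit productions to eliminate.
TERM: introduce A -> a, B -> j and substitute in every rule of length ≥2.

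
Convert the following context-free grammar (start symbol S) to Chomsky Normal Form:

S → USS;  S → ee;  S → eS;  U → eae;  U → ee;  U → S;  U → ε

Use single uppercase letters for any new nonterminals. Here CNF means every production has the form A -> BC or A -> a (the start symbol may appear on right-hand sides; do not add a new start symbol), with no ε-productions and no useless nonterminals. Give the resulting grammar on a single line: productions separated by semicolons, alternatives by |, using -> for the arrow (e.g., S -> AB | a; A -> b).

S -> AA | AS | SS | UC; A -> e; B -> a; C -> SS; D -> BA; E -> SS; U -> AA | AD | AS | SS | UE

Nullable: {U}; after ε-elimination: S -> SS | eS | ee | USS; U -> S | ee | eae.
After unit-elimination: S -> SS | eS | ee | USS; U -> SS | eS | ee | USS | eae.
TERM: introduce B -> a, A -> e and substitute in every rule of length ≥2.
BIN: S -> USS becomes S -> UC, C -> SS; U -> ABA becomes U -> AD, D -> BA; U -> USS becomes U -> UE, E -> SS.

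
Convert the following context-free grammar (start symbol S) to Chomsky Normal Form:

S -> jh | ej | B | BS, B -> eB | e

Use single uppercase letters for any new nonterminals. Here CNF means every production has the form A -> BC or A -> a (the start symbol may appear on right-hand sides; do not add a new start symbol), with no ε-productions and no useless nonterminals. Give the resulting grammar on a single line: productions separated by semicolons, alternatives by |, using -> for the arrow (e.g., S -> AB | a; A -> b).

No ε-productions.
After unit-elimination: S -> e | BS | eB | ej | jh; B -> e | eB.
TERM: introduce A -> e, D -> h, C -> j and substitute in every rule of length ≥2.

S -> e | AB | AC | BS | CD; A -> e; B -> e | AB; C -> j; D -> h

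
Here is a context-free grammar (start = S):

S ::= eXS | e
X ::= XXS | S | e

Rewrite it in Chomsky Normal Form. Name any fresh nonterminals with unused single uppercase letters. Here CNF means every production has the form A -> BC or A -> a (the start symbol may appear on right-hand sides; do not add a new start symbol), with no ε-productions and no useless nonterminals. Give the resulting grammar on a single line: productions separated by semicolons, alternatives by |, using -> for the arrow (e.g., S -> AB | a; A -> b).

S -> e | AB; A -> e; B -> XS; C -> XS; D -> XS; X -> e | AC | XD

No ε-productions.
After unit-elimination: S -> e | eXS; X -> e | XXS | eXS.
TERM: introduce A -> e and substitute in every rule of length ≥2.
BIN: S -> AXS becomes S -> AB, B -> XS; X -> AXS becomes X -> AC, C -> XS; X -> XXS becomes X -> XD, D -> XS.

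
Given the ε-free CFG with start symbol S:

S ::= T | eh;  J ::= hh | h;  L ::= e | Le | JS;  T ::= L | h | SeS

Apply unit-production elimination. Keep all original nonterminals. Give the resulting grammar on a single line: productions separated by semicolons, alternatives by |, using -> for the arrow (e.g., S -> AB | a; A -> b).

Unit productions: S->T, T->L.
Unit pairs (A ⇒* B via units): (S,L), (S,T), (T,L).
S: inherits non-unit rules of {L, S, T} → JS | Le | SeS | e | eh | h.
J: inherits non-unit rules of {J} → h | hh.
L: inherits non-unit rules of {L} → JS | Le | e.
T: inherits non-unit rules of {L, T} → JS | Le | SeS | e | h.

S -> e | h | JS | Le | eh | SeS; J -> h | hh; L -> e | JS | Le; T -> e | h | JS | Le | SeS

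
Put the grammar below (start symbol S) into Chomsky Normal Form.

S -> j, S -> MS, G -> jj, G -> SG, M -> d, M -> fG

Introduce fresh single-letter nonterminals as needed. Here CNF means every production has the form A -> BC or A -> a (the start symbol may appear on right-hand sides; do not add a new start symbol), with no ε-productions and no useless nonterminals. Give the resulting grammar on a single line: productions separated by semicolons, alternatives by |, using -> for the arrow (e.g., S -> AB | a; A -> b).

No ε-productions.
No unit productions to eliminate.
TERM: introduce B -> f, A -> j and substitute in every rule of length ≥2.

S -> j | MS; A -> j; B -> f; G -> AA | SG; M -> d | BG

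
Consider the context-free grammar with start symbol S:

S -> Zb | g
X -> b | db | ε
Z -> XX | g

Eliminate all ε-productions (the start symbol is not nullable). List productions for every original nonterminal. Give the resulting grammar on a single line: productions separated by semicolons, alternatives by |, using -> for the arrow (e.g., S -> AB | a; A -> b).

Nullable set: {X, Z}.
S -> Zb: Z nullable, giving Zb | b.
Drop X -> ε.
Z -> XX: X, X nullable, giving X | XX.
Unchanged (no nullable symbols): S -> g; X -> b; X -> db; Z -> g.

S -> b | g | Zb; X -> b | db; Z -> X | g | XX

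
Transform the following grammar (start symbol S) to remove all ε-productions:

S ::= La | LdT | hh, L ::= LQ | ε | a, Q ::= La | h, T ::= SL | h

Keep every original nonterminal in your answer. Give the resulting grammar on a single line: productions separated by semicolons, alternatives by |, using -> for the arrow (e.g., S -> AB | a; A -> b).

Nullable set: {L}.
S -> La: L nullable, giving La | a.
S -> LdT: L nullable, giving LdT | dT.
Drop L -> ε.
L -> LQ: L nullable, giving LQ | Q.
Q -> La: L nullable, giving La | a.
T -> SL: L nullable, giving S | SL.
Unchanged (no nullable symbols): S -> hh; L -> a; Q -> h; T -> h.

S -> a | La | dT | hh | LdT; L -> Q | a | LQ; Q -> a | h | La; T -> S | h | SL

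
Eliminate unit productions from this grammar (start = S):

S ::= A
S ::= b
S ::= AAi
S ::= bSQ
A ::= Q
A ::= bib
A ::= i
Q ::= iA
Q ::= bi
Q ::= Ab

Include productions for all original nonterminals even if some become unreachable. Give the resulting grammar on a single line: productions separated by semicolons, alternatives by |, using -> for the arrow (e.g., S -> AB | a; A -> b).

Unit productions: A->Q, S->A.
Unit pairs (A ⇒* B via units): (A,Q), (S,A), (S,Q).
S: inherits non-unit rules of {A, Q, S} → AAi | Ab | b | bSQ | bi | bib | i | iA.
A: inherits non-unit rules of {A, Q} → Ab | bi | bib | i | iA.
Q: inherits non-unit rules of {Q} → Ab | bi | iA.

S -> b | i | Ab | bi | iA | AAi | bSQ | bib; A -> i | Ab | bi | iA | bib; Q -> Ab | bi | iA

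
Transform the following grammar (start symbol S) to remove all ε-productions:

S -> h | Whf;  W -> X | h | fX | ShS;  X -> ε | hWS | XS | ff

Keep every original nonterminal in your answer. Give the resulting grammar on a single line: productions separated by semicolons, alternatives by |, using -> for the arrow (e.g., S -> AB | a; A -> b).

S -> h | hf | Whf; W -> X | f | h | fX | ShS; X -> S | XS | ff | hS | hWS

Nullable set: {W, X}.
S -> Whf: W nullable, giving Whf | hf.
W -> X: X nullable, giving X.
W -> fX: X nullable, giving f | fX.
Drop X -> ε.
X -> XS: X nullable, giving S | XS.
X -> hWS: W nullable, giving hS | hWS.
Unchanged (no nullable symbols): S -> h; W -> ShS; W -> h; X -> ff.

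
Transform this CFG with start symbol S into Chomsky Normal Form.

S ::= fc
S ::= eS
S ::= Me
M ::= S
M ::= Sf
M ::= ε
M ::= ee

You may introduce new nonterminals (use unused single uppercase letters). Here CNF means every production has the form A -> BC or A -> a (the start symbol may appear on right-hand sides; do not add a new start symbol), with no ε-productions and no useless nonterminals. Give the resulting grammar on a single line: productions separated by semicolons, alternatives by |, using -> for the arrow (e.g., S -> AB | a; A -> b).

S -> e | AS | BC | MA; A -> e; B -> f; C -> c; M -> e | AA | AS | BC | MA | SB

Nullable: {M}; after ε-elimination: S -> e | Me | eS | fc; M -> S | Sf | ee.
After unit-elimination: S -> e | Me | eS | fc; M -> e | Me | Sf | eS | ee | fc.
TERM: introduce C -> c, A -> e, B -> f and substitute in every rule of length ≥2.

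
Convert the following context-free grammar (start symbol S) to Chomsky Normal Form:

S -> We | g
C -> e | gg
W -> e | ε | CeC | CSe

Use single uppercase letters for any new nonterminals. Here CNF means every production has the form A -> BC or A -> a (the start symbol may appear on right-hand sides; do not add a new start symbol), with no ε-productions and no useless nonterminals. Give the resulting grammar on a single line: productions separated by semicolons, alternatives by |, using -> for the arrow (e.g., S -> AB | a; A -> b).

S -> e | g | WB; A -> g; B -> e; C -> e | AA; D -> BC; E -> SB; W -> e | CD | CE

Nullable: {W}; after ε-elimination: S -> e | g | We; C -> e | gg; W -> e | CSe | CeC.
No unit productions to eliminate.
TERM: introduce B -> e, A -> g and substitute in every rule of length ≥2.
BIN: W -> CBC becomes W -> CD, D -> BC; W -> CSB becomes W -> CE, E -> SB.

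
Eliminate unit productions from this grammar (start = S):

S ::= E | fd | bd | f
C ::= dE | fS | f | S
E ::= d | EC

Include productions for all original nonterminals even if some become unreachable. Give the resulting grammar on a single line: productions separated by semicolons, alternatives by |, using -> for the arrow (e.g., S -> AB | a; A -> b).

Unit productions: C->S, S->E.
Unit pairs (A ⇒* B via units): (C,E), (C,S), (S,E).
S: inherits non-unit rules of {E, S} → EC | bd | d | f | fd.
C: inherits non-unit rules of {C, E, S} → EC | bd | d | dE | f | fS | fd.
E: inherits non-unit rules of {E} → EC | d.

S -> d | f | EC | bd | fd; C -> d | f | EC | bd | dE | fS | fd; E -> d | EC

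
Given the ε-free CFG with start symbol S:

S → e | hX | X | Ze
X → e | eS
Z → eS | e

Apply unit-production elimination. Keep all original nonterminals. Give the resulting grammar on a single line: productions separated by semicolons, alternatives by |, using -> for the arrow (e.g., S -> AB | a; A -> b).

S -> e | Ze | eS | hX; X -> e | eS; Z -> e | eS

Unit productions: S->X.
Unit pairs (A ⇒* B via units): (S,X).
S: inherits non-unit rules of {S, X} → Ze | e | eS | hX.
X: inherits non-unit rules of {X} → e | eS.
Z: inherits non-unit rules of {Z} → e | eS.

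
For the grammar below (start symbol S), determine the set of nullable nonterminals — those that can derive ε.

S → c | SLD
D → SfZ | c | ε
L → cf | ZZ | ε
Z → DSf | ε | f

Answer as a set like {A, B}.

{D, L, Z}

Directly nullable (have an ε-rule): {D, L, Z}.
Not nullable: S — each has a terminal in every rule's right-hand side or depends on a non-nullable symbol.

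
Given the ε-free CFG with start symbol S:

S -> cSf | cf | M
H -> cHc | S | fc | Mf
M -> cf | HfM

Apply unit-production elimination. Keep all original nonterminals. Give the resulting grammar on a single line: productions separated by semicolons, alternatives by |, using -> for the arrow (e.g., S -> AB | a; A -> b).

Unit productions: H->S, S->M.
Unit pairs (A ⇒* B via units): (H,M), (H,S), (S,M).
S: inherits non-unit rules of {M, S} → HfM | cSf | cf.
H: inherits non-unit rules of {H, M, S} → HfM | Mf | cHc | cSf | cf | fc.
M: inherits non-unit rules of {M} → HfM | cf.

S -> cf | HfM | cSf; H -> Mf | cf | fc | HfM | cHc | cSf; M -> cf | HfM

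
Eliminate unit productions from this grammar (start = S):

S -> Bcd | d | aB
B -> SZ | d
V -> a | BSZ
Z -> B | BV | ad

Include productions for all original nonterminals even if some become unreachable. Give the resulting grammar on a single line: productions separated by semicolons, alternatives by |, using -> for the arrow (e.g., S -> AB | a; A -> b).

Unit productions: Z->B.
Unit pairs (A ⇒* B via units): (Z,B).
S: inherits non-unit rules of {S} → Bcd | aB | d.
B: inherits non-unit rules of {B} → SZ | d.
V: inherits non-unit rules of {V} → BSZ | a.
Z: inherits non-unit rules of {B, Z} → BV | SZ | ad | d.

S -> d | aB | Bcd; B -> d | SZ; V -> a | BSZ; Z -> d | BV | SZ | ad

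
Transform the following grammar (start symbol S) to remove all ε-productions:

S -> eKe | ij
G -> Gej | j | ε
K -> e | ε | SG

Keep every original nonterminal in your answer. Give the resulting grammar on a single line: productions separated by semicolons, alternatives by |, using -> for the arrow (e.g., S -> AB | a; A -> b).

Nullable set: {G, K}.
S -> eKe: K nullable, giving eKe | ee.
Drop G -> ε.
G -> Gej: G nullable, giving Gej | ej.
Drop K -> ε.
K -> SG: G nullable, giving S | SG.
Unchanged (no nullable symbols): S -> ij; G -> j; K -> e.

S -> ee | ij | eKe; G -> j | ej | Gej; K -> S | e | SG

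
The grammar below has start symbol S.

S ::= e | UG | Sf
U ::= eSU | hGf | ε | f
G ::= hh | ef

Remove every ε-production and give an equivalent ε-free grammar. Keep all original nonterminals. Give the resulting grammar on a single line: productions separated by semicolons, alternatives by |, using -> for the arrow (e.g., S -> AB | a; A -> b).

Nullable set: {U}.
S -> UG: U nullable, giving G | UG.
Drop U -> ε.
U -> eSU: U nullable, giving eS | eSU.
Unchanged (no nullable symbols): S -> Sf; S -> e; G -> ef; G -> hh; U -> f; U -> hGf.

S -> G | e | Sf | UG; G -> ef | hh; U -> f | eS | eSU | hGf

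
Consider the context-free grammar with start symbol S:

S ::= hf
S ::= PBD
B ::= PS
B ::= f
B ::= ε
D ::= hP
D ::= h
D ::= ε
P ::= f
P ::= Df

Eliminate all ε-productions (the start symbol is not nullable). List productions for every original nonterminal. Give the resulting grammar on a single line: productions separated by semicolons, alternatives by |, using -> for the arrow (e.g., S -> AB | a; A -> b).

S -> P | PB | PD | hf | PBD; B -> f | PS; D -> h | hP; P -> f | Df

Nullable set: {B, D}.
S -> PBD: B, D nullable, giving P | PB | PBD | PD.
Drop B -> ε.
Drop D -> ε.
P -> Df: D nullable, giving Df | f.
Unchanged (no nullable symbols): S -> hf; B -> PS; B -> f; D -> h; D -> hP; P -> f.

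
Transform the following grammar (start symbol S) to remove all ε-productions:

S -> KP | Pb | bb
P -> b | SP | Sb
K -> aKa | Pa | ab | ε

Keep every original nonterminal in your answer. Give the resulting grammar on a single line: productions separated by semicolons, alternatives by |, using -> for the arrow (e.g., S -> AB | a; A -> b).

S -> P | KP | Pb | bb; K -> Pa | aa | ab | aKa; P -> b | SP | Sb

Nullable set: {K}.
S -> KP: K nullable, giving KP | P.
Drop K -> ε.
K -> aKa: K nullable, giving aKa | aa.
Unchanged (no nullable symbols): S -> Pb; S -> bb; K -> Pa; K -> ab; P -> SP; P -> Sb; P -> b.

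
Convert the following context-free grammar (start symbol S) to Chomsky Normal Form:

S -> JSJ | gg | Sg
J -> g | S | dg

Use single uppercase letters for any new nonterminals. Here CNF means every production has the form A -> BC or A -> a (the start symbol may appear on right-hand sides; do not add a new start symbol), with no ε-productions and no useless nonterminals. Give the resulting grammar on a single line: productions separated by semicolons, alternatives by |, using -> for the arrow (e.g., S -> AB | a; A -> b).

No ε-productions.
After unit-elimination: S -> Sg | gg | JSJ; J -> g | Sg | dg | gg | JSJ.
TERM: introduce B -> d, A -> g and substitute in every rule of length ≥2.
BIN: J -> JSJ becomes J -> JC, C -> SJ; S -> JSJ becomes S -> JD, D -> SJ.

S -> AA | JD | SA; A -> g; B -> d; C -> SJ; D -> SJ; J -> g | AA | BA | JC | SA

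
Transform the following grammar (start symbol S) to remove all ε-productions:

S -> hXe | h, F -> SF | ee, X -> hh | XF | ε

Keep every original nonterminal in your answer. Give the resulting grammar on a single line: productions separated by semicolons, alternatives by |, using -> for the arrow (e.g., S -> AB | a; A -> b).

Nullable set: {X}.
S -> hXe: X nullable, giving hXe | he.
Drop X -> ε.
X -> XF: X nullable, giving F | XF.
Unchanged (no nullable symbols): S -> h; F -> SF; F -> ee; X -> hh.

S -> h | he | hXe; F -> SF | ee; X -> F | XF | hh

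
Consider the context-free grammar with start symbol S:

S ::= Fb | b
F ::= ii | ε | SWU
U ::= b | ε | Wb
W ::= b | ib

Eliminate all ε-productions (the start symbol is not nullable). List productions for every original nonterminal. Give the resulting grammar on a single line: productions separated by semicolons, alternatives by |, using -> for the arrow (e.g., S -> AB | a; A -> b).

S -> b | Fb; F -> SW | ii | SWU; U -> b | Wb; W -> b | ib

Nullable set: {F, U}.
S -> Fb: F nullable, giving Fb | b.
Drop F -> ε.
F -> SWU: U nullable, giving SW | SWU.
Drop U -> ε.
Unchanged (no nullable symbols): S -> b; F -> ii; U -> Wb; U -> b; W -> b; W -> ib.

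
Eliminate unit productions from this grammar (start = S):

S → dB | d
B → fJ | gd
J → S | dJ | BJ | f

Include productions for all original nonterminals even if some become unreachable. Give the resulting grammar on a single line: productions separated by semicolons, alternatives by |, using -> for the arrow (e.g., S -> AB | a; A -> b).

Unit productions: J->S.
Unit pairs (A ⇒* B via units): (J,S).
S: inherits non-unit rules of {S} → d | dB.
B: inherits non-unit rules of {B} → fJ | gd.
J: inherits non-unit rules of {J, S} → BJ | d | dB | dJ | f.

S -> d | dB; B -> fJ | gd; J -> d | f | BJ | dB | dJ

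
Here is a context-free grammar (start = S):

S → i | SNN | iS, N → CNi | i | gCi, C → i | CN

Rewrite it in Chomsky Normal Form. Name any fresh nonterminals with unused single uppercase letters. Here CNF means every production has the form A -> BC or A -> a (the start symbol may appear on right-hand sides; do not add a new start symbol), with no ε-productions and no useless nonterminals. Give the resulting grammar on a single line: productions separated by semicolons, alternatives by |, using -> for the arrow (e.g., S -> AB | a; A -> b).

S -> i | AS | SF; A -> i; B -> g; C -> i | CN; D -> CA; E -> NA; F -> NN; N -> i | BD | CE

No ε-productions.
No unit productions to eliminate.
TERM: introduce B -> g, A -> i and substitute in every rule of length ≥2.
BIN: N -> BCA becomes N -> BD, D -> CA; N -> CNA becomes N -> CE, E -> NA; S -> SNN becomes S -> SF, F -> NN.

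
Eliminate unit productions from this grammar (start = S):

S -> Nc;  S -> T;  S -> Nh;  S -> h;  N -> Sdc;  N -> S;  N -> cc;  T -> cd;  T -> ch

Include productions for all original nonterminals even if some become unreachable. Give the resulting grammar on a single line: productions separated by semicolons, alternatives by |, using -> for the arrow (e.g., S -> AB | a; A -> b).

S -> h | Nc | Nh | cd | ch; N -> h | Nc | Nh | cc | cd | ch | Sdc; T -> cd | ch

Unit productions: N->S, S->T.
Unit pairs (A ⇒* B via units): (N,S), (N,T), (S,T).
S: inherits non-unit rules of {S, T} → Nc | Nh | cd | ch | h.
N: inherits non-unit rules of {N, S, T} → Nc | Nh | Sdc | cc | cd | ch | h.
T: inherits non-unit rules of {T} → cd | ch.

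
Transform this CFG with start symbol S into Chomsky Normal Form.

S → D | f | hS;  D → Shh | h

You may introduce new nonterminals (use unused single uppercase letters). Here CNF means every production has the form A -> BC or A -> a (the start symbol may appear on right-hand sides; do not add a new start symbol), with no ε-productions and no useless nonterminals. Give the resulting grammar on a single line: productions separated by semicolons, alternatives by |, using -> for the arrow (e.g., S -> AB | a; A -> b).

No ε-productions.
After unit-elimination: S -> f | h | hS | Shh; D -> h | Shh.
TERM: introduce A -> h and substitute in every rule of length ≥2.
BIN: D -> SAA becomes D -> SB, B -> AA; S -> SAA becomes S -> SC, C -> AA.
Drop unreachable/unproductive: D.

S -> f | h | AS | SC; A -> h; C -> AA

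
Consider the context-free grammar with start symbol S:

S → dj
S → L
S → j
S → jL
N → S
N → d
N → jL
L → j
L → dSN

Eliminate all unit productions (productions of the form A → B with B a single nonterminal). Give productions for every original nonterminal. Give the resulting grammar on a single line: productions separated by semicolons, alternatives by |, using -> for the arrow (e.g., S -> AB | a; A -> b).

Unit productions: N->S, S->L.
Unit pairs (A ⇒* B via units): (N,L), (N,S), (S,L).
S: inherits non-unit rules of {L, S} → dSN | dj | j | jL.
L: inherits non-unit rules of {L} → dSN | j.
N: inherits non-unit rules of {L, N, S} → d | dSN | dj | j | jL.

S -> j | dj | jL | dSN; L -> j | dSN; N -> d | j | dj | jL | dSN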